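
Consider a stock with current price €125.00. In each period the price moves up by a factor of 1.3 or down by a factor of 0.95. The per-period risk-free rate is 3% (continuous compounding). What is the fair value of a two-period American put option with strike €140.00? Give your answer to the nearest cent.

€15.88

Risk-neutral probability p = (e^0.03 − 0.95)/(1.3 − 0.95) = 0.0805/0.3500 = 0.2299
Terminal stock prices: S_uu = 211.3, S_ud = 154.4, S_dd = 112.8
Terminal payoffs (K − S): max(-71.25, 0) = 0, max(-14.38, 0) = 0, max(27.19, 0) = 27.19
Node u (S = 162.5): continuation = e^(−0.03)·[0.2299·0.0000 + 0.7701·0.0000] = 0.0000; exercise value = 0.0000 ≤ continuation, so V_u = 0.0000
Node d (S = 118.8): continuation = e^(−0.03)·[0.2299·0.0000 + 0.7701·27.1875] = 20.3191; exercise value = 21.2500 > continuation, so V_d = 21.2500 (exercise)
Node 0 (S = 125): continuation = e^(−0.03)·[0.2299·0.0000 + 0.7701·21.2500] = 15.8816; exercise value = 15.0000 ≤ continuation, so V_0 = 15.8816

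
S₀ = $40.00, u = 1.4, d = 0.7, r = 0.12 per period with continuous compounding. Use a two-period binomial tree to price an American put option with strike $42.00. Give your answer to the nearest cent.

$5.36

Risk-neutral probability p = (e^0.12 − 0.7)/(1.4 − 0.7) = 0.4275/0.7000 = 0.6107
Terminal stock prices: S_uu = 78.4, S_ud = 39.2, S_dd = 19.6
Terminal payoffs (K − S): max(-36.4, 0) = 0, max(2.8, 0) = 2.8, max(22.4, 0) = 22.4
Node u (S = 56): continuation = e^(−0.12)·[0.6107·0.0000 + 0.3893·2.8000] = 0.9668; exercise value = 0.0000 ≤ continuation, so V_u = 0.9668
Node d (S = 28): continuation = e^(−0.12)·[0.6107·2.8000 + 0.3893·22.4000] = 9.2507; exercise value = 14.0000 > continuation, so V_d = 14.0000 (exercise)
Node 0 (S = 40): continuation = e^(−0.12)·[0.6107·0.9668 + 0.3893·14.0000] = 5.3574; exercise value = 2.0000 ≤ continuation, so V_0 = 5.3574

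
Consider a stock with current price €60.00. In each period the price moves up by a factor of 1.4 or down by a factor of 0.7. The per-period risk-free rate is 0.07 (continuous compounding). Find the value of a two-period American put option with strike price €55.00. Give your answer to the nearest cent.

€5.67

Risk-neutral probability p = (e^0.07 − 0.7)/(1.4 − 0.7) = 0.3725/0.7000 = 0.5322
Terminal stock prices: S_uu = 117.6, S_ud = 58.8, S_dd = 29.4
Terminal payoffs (K − S): max(-62.6, 0) = 0, max(-3.8, 0) = 0, max(25.6, 0) = 25.6
Node u (S = 84): continuation = e^(−0.07)·[0.5322·0.0000 + 0.4678·0.0000] = 0.0000; exercise value = 0.0000 ≤ continuation, so V_u = 0.0000
Node d (S = 42): continuation = e^(−0.07)·[0.5322·0.0000 + 0.4678·25.6000] = 11.1671; exercise value = 13.0000 > continuation, so V_d = 13.0000 (exercise)
Node 0 (S = 60): continuation = e^(−0.07)·[0.5322·0.0000 + 0.4678·13.0000] = 5.6708; exercise value = 0.0000 ≤ continuation, so V_0 = 5.6708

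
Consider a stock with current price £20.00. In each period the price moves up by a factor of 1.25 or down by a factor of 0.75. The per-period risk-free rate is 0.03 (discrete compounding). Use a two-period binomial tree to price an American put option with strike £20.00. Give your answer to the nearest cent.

Risk-neutral probability p = (1 + 0.03 − 0.75)/(1.25 − 0.75) = 0.2800/0.5000 = 0.5600
Terminal stock prices: S_uu = 31.25, S_ud = 18.75, S_dd = 11.25
Terminal payoffs (K − S): max(-11.25, 0) = 0, max(1.25, 0) = 1.25, max(8.75, 0) = 8.75
Node u (S = 25): continuation = 1/1.03·[0.5600·0.0000 + 0.4400·1.2500] = 0.5340; exercise value = 0.0000 ≤ continuation, so V_u = 0.5340
Node d (S = 15): continuation = 1/1.03·[0.5600·1.2500 + 0.4400·8.7500] = 4.4175; exercise value = 5.0000 > continuation, so V_d = 5.0000 (exercise)
Node 0 (S = 20): continuation = 1/1.03·[0.5600·0.5340 + 0.4400·5.0000] = 2.4262; exercise value = 0.0000 ≤ continuation, so V_0 = 2.4262

£2.43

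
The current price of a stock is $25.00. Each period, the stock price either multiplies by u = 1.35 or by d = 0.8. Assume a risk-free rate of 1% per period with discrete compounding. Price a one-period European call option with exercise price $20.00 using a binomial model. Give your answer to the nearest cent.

Risk-neutral probability p = (1 + 0.01 − 0.8)/(1.35 − 0.8) = 0.2100/0.5500 = 0.3818
Terminal stock prices: S_u = 33.75, S_d = 20
Terminal payoffs (S − K): max(13.75, 0) = 13.75, max(0, 0) = 0
Node 0 (S = 25): V_0 = 1/1.01·[0.3818·13.7500 + 0.6182·0.0000] = 5.1980

$5.20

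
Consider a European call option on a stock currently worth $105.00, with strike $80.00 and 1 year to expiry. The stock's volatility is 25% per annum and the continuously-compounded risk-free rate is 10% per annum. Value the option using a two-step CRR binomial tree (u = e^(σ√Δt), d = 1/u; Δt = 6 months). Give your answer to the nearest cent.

$33.52

CRR parameters: u = e^(σ√Δt) = e^(0.25·√0.5) = 1.1934, d = 1/u = 0.8380
Per-period rate: rΔt = 0.1·0.5 = 0.05, so R = e^0.05 = 1.0513
Risk-neutral probability p = (e^0.05 − 0.8380)/(1.1934 − 0.8380) = 0.2133/0.3554 = 0.6002
Terminal stock prices: S_uu = 149.5, S_ud = 105, S_dd = 73.73
Terminal payoffs (S − K): max(69.53, 0) = 69.53, max(25, 0) = 25, max(-6.27, 0) = 0
Node u (S = 125.3): V_u = e^(−0.05)·[0.6002·69.5325 + 0.3998·25.0000] = 49.2049
Node d (S = 87.99): V_d = e^(−0.05)·[0.6002·25.0000 + 0.3998·0.0000] = 14.2728
Node 0 (S = 105): V_0 = e^(−0.05)·[0.6002·49.2049 + 0.3998·14.2728] = 33.5199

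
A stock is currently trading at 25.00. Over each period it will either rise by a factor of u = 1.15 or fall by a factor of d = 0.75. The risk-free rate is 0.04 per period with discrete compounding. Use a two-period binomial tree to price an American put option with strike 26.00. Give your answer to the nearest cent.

2.74

Risk-neutral probability p = (1 + 0.04 − 0.75)/(1.15 − 0.75) = 0.2900/0.4000 = 0.7250
Terminal stock prices: S_uu = 33.06, S_ud = 21.56, S_dd = 14.06
Terminal payoffs (K − S): max(-7.062, 0) = 0, max(4.438, 0) = 4.438, max(11.94, 0) = 11.94
Node u (S = 28.75): continuation = 1/1.04·[0.7250·0.0000 + 0.2750·4.4375] = 1.1734; exercise value = 0.0000 ≤ continuation, so V_u = 1.1734
Node d (S = 18.75): continuation = 1/1.04·[0.7250·4.4375 + 0.2750·11.9375] = 6.2500; exercise value = 7.2500 > continuation, so V_d = 7.2500 (exercise)
Node 0 (S = 25): continuation = 1/1.04·[0.7250·1.1734 + 0.2750·7.2500] = 2.7350; exercise value = 1.0000 ≤ continuation, so V_0 = 2.7350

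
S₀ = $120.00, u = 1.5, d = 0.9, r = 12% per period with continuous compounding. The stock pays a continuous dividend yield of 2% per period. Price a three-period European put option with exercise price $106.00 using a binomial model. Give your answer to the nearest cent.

$3.68

Per-period risk-free factor R = e^0.12 = 1.1275; dividend-adjusted growth = e^(0.12−0.02) = 1.1052.
Risk-neutral probability p = (1.1052 − 0.9)/(1.5 − 0.9) = 0.2052/0.6000 = 0.3420
Terminal stock prices: S_uuu = 405, S_uud = 243, S_udd = 145.8, S_ddd = 87.48
Terminal payoffs (K − S): max(-299, 0) = 0, max(-137, 0) = 0, max(-39.8, 0) = 0, max(18.52, 0) = 18.52
Node uu (S = 270): V_uu = e^(−0.12)·[0.3420·0.0000 + 0.6580·0.0000] = 0.0000
Node ud (S = 162): V_ud = e^(−0.12)·[0.3420·0.0000 + 0.6580·0.0000] = 0.0000
Node dd (S = 97.2): V_dd = e^(−0.12)·[0.3420·0.0000 + 0.6580·18.5200] = 10.8090
Node u (S = 180): V_u = e^(−0.12)·[0.3420·0.0000 + 0.6580·0.0000] = 0.0000
Node d (S = 108): V_d = e^(−0.12)·[0.3420·0.0000 + 0.6580·10.8090] = 6.3085
Node 0 (S = 120): V_0 = e^(−0.12)·[0.3420·0.0000 + 0.6580·6.3085] = 3.6819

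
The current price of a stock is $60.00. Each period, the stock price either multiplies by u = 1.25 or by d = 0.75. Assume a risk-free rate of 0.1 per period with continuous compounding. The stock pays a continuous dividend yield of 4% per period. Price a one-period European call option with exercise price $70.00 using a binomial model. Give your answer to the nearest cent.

Per-period risk-free factor R = e^0.1 = 1.1052; dividend-adjusted growth = e^(0.1−0.04) = 1.0618.
Risk-neutral probability p = (1.0618 − 0.75)/(1.25 − 0.75) = 0.3118/0.5000 = 0.6237
Terminal stock prices: S_u = 75, S_d = 45
Terminal payoffs (S − K): max(5, 0) = 5, max(-25, 0) = 0
Node 0 (S = 60): V_0 = e^(−0.1)·[0.6237·5.0000 + 0.3763·0.0000] = 2.8216

$2.82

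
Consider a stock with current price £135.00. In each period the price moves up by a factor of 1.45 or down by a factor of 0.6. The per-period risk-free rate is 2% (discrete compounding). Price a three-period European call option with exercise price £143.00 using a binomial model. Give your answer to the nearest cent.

Risk-neutral probability p = (1 + 0.02 − 0.6)/(1.45 − 0.6) = 0.4200/0.8500 = 0.4941
Terminal stock prices: S_uuu = 411.6, S_uud = 170.3, S_udd = 70.47, S_ddd = 29.16
Terminal payoffs (S − K): max(268.6, 0) = 268.6, max(27.3, 0) = 27.3, max(-72.53, 0) = 0, max(-113.8, 0) = 0
Node uu (S = 283.8): V_uu = 1/1.02·[0.4941·268.5644 + 0.5059·27.3025] = 143.6414
Node ud (S = 117.4): V_ud = 1/1.02·[0.4941·27.3025 + 0.5059·0.0000] = 13.2261
Node dd (S = 48.6): V_dd = 1/1.02·[0.4941·0.0000 + 0.5059·0.0000] = 0.0000
Node u (S = 195.8): V_u = 1/1.02·[0.4941·143.6414 + 0.5059·13.2261] = 76.1437
Node d (S = 81): V_d = 1/1.02·[0.4941·13.2261 + 0.5059·0.0000] = 6.4071
Node 0 (S = 135): V_0 = 1/1.02·[0.4941·76.1437 + 0.5059·6.4071] = 40.0639

£40.06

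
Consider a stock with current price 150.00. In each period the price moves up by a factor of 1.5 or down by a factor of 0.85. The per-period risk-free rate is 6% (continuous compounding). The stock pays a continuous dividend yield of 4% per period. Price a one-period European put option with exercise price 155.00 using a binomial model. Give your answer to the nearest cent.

Per-period risk-free factor R = e^0.06 = 1.0618; dividend-adjusted growth = e^(0.06−0.04) = 1.0202.
Risk-neutral probability p = (1.0202 − 0.85)/(1.5 − 0.85) = 0.1702/0.6500 = 0.2618
Terminal stock prices: S_u = 225, S_d = 127.5
Terminal payoffs (K − S): max(-70, 0) = 0, max(27.5, 0) = 27.5
Node 0 (S = 150): V_0 = e^(−0.06)·[0.2618·0.0000 + 0.7382·27.5000] = 19.1170

19.12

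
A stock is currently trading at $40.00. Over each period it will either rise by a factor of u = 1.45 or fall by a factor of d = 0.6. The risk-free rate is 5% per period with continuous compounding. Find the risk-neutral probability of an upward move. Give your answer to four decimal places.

Risk-neutral probability p = (e^0.05 − 0.6)/(1.45 − 0.6) = 0.4513/0.8500 = 0.5309

p = 0.5309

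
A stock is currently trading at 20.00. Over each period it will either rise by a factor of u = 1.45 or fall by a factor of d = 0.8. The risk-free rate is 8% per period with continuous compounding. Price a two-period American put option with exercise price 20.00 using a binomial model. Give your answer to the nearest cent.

2.08

Risk-neutral probability p = (e^0.08 − 0.8)/(1.45 − 0.8) = 0.2833/0.6500 = 0.4358
Terminal stock prices: S_uu = 42.05, S_ud = 23.2, S_dd = 12.8
Terminal payoffs (K − S): max(-22.05, 0) = 0, max(-3.2, 0) = 0, max(7.2, 0) = 7.2
Node u (S = 29): continuation = e^(−0.08)·[0.4358·0.0000 + 0.5642·0.0000] = 0.0000; exercise value = 0.0000 ≤ continuation, so V_u = 0.0000
Node d (S = 16): continuation = e^(−0.08)·[0.4358·0.0000 + 0.5642·7.2000] = 3.7497; exercise value = 4.0000 > continuation, so V_d = 4.0000 (exercise)
Node 0 (S = 20): continuation = e^(−0.08)·[0.4358·0.0000 + 0.5642·4.0000] = 2.0832; exercise value = 0.0000 ≤ continuation, so V_0 = 2.0832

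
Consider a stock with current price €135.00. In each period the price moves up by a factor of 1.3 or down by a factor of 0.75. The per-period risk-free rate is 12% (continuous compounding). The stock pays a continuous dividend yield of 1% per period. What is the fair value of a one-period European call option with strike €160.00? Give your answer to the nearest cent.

€9.16

Per-period risk-free factor R = e^0.12 = 1.1275; dividend-adjusted growth = e^(0.12−0.01) = 1.1163.
Risk-neutral probability p = (1.1163 − 0.75)/(1.3 − 0.75) = 0.3663/0.5500 = 0.6660
Terminal stock prices: S_u = 175.5, S_d = 101.2
Terminal payoffs (S − K): max(15.5, 0) = 15.5, max(-58.75, 0) = 0
Node 0 (S = 135): V_0 = e^(−0.12)·[0.6660·15.5000 + 0.3340·0.0000] = 9.1551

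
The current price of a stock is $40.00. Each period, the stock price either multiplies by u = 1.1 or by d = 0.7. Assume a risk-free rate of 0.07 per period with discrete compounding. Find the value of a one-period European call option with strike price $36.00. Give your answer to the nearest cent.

$6.92

Risk-neutral probability p = (1 + 0.07 − 0.7)/(1.1 − 0.7) = 0.3700/0.4000 = 0.9250
Terminal stock prices: S_u = 44, S_d = 28
Terminal payoffs (S − K): max(8, 0) = 8, max(-8, 0) = 0
Node 0 (S = 40): V_0 = 1/1.07·[0.9250·8.0000 + 0.0750·0.0000] = 6.9159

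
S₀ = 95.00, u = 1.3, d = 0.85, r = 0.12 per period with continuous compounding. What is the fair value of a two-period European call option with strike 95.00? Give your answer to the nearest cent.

Risk-neutral probability p = (e^0.12 − 0.85)/(1.3 − 0.85) = 0.2775/0.4500 = 0.6167
Terminal stock prices: S_uu = 160.6, S_ud = 105, S_dd = 68.64
Terminal payoffs (S − K): max(65.55, 0) = 65.55, max(9.975, 0) = 9.975, max(-26.36, 0) = 0
Node u (S = 123.5): V_u = e^(−0.12)·[0.6167·65.5500 + 0.3833·9.9750] = 39.2426
Node d (S = 80.75): V_d = e^(−0.12)·[0.6167·9.9750 + 0.3833·0.0000] = 5.4556
Node 0 (S = 95): V_0 = e^(−0.12)·[0.6167·39.2426 + 0.3833·5.4556] = 23.3177

23.32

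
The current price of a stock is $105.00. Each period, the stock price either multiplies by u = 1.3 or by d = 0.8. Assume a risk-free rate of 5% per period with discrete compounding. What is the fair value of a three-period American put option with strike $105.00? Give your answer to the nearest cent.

$12.38

Risk-neutral probability p = (1 + 0.05 − 0.8)/(1.3 − 0.8) = 0.2500/0.5000 = 0.5000
Terminal stock prices: S_uuu = 230.7, S_uud = 142, S_udd = 87.36, S_ddd = 53.76
Terminal payoffs (K − S): max(-125.7, 0) = 0, max(-36.96, 0) = 0, max(17.64, 0) = 17.64, max(51.24, 0) = 51.24
Node uu (S = 177.5): continuation = 1/1.05·[0.5000·0.0000 + 0.5000·0.0000] = 0.0000; exercise value = 0.0000 ≤ continuation, so V_uu = 0.0000
Node ud (S = 109.2): continuation = 1/1.05·[0.5000·0.0000 + 0.5000·17.6400] = 8.4000; exercise value = 0.0000 ≤ continuation, so V_ud = 8.4000
Node dd (S = 67.2): continuation = 1/1.05·[0.5000·17.6400 + 0.5000·51.2400] = 32.8000; exercise value = 37.8000 > continuation, so V_dd = 37.8000 (exercise)
Node u (S = 136.5): continuation = 1/1.05·[0.5000·0.0000 + 0.5000·8.4000] = 4.0000; exercise value = 0.0000 ≤ continuation, so V_u = 4.0000
Node d (S = 84): continuation = 1/1.05·[0.5000·8.4000 + 0.5000·37.8000] = 22.0000; exercise value = 21.0000 ≤ continuation, so V_d = 22.0000
Node 0 (S = 105): continuation = 1/1.05·[0.5000·4.0000 + 0.5000·22.0000] = 12.3810; exercise value = 0.0000 ≤ continuation, so V_0 = 12.3810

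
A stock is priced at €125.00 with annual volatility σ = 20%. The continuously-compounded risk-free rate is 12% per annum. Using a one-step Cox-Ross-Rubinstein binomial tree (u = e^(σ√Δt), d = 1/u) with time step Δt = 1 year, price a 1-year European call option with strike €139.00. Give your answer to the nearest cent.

CRR parameters: u = e^(σ√Δt) = e^(0.2·√1) = 1.2214, d = 1/u = 0.8187
Per-period rate: rΔt = 0.12·1 = 0.12, so R = e^0.12 = 1.1275
Risk-neutral probability p = (e^0.12 − 0.8187)/(1.2214 − 0.8187) = 0.3088/0.4027 = 0.7668
Terminal stock prices: S_u = 152.7, S_d = 102.3
Terminal payoffs (S − K): max(13.68, 0) = 13.68, max(-36.66, 0) = 0
Node 0 (S = 125): V_0 = e^(−0.12)·[0.7668·13.6753 + 0.2332·0.0000] = 9.3004

€9.30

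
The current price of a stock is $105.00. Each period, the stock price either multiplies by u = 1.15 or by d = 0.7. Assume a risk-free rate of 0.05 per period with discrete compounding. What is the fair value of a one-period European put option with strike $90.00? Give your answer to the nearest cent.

Risk-neutral probability p = (1 + 0.05 − 0.7)/(1.15 − 0.7) = 0.3500/0.4500 = 0.7778
Terminal stock prices: S_u = 120.7, S_d = 73.5
Terminal payoffs (K − S): max(-30.75, 0) = 0, max(16.5, 0) = 16.5
Node 0 (S = 105): V_0 = 1/1.05·[0.7778·0.0000 + 0.2222·16.5000] = 3.4921

$3.49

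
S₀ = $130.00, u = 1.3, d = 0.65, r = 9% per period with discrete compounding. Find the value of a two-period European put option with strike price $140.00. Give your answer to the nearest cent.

Risk-neutral probability p = (1 + 0.09 − 0.65)/(1.3 − 0.65) = 0.4400/0.6500 = 0.6769
Terminal stock prices: S_uu = 219.7, S_ud = 109.9, S_dd = 54.93
Terminal payoffs (K − S): max(-79.7, 0) = 0, max(30.15, 0) = 30.15, max(85.07, 0) = 85.07
Node u (S = 169): V_u = 1/1.09·[0.6769·0.0000 + 0.3231·30.1500] = 8.9365
Node d (S = 84.5): V_d = 1/1.09·[0.6769·30.1500 + 0.3231·85.0750] = 43.9404
Node 0 (S = 130): V_0 = 1/1.09·[0.6769·8.9365 + 0.3231·43.9404] = 18.5738

$18.57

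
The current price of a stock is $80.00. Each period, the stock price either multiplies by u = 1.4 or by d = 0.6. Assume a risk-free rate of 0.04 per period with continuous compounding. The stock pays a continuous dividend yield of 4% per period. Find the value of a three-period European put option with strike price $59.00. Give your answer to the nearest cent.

$10.84

Per-period risk-free factor R = e^0.04 = 1.0408; dividend-adjusted growth = e^(0.04−0.04) = 1.0000.
Risk-neutral probability p = (1.0000 − 0.6)/(1.4 − 0.6) = 0.4000/0.8000 = 0.5000
Terminal stock prices: S_uuu = 219.5, S_uud = 94.08, S_udd = 40.32, S_ddd = 17.28
Terminal payoffs (K − S): max(-160.5, 0) = 0, max(-35.08, 0) = 0, max(18.68, 0) = 18.68, max(41.72, 0) = 41.72
Node uu (S = 156.8): V_uu = e^(−0.04)·[0.5000·0.0000 + 0.5000·0.0000] = 0.0000
Node ud (S = 67.2): V_ud = e^(−0.04)·[0.5000·0.0000 + 0.5000·18.6800] = 8.9738
Node dd (S = 28.8): V_dd = e^(−0.04)·[0.5000·18.6800 + 0.5000·41.7200] = 29.0158
Node u (S = 112): V_u = e^(−0.04)·[0.5000·0.0000 + 0.5000·8.9738] = 4.3110
Node d (S = 48): V_d = e^(−0.04)·[0.5000·8.9738 + 0.5000·29.0158] = 18.2500
Node 0 (S = 80): V_0 = e^(−0.04)·[0.5000·4.3110 + 0.5000·18.2500] = 10.8382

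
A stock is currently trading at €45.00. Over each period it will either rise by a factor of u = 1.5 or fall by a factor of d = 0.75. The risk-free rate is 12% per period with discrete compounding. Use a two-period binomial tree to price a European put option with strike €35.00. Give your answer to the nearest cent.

Risk-neutral probability p = (1 + 0.12 − 0.75)/(1.5 − 0.75) = 0.3700/0.7500 = 0.4933
Terminal stock prices: S_uu = 101.2, S_ud = 50.62, S_dd = 25.31
Terminal payoffs (K − S): max(-66.25, 0) = 0, max(-15.62, 0) = 0, max(9.688, 0) = 9.688
Node u (S = 67.5): V_u = 1/1.12·[0.4933·0.0000 + 0.5067·0.0000] = 0.0000
Node d (S = 33.75): V_d = 1/1.12·[0.4933·0.0000 + 0.5067·9.6875] = 4.3824
Node 0 (S = 45): V_0 = 1/1.12·[0.4933·0.0000 + 0.5067·4.3824] = 1.9825

€1.98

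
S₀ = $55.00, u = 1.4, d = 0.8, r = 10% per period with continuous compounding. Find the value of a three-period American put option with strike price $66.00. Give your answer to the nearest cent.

$11.30

Risk-neutral probability p = (e^0.1 − 0.8)/(1.4 − 0.8) = 0.3052/0.6000 = 0.5086
Terminal stock prices: S_uuu = 150.9, S_uud = 86.24, S_udd = 49.28, S_ddd = 28.16
Terminal payoffs (K − S): max(-84.92, 0) = 0, max(-20.24, 0) = 0, max(16.72, 0) = 16.72, max(37.84, 0) = 37.84
Node uu (S = 107.8): continuation = e^(−0.1)·[0.5086·0.0000 + 0.4914·0.0000] = 0.0000; exercise value = 0.0000 ≤ continuation, so V_uu = 0.0000
Node ud (S = 61.6): continuation = e^(−0.1)·[0.5086·0.0000 + 0.4914·16.7200] = 7.4341; exercise value = 4.4000 ≤ continuation, so V_ud = 7.4341
Node dd (S = 35.2): continuation = e^(−0.1)·[0.5086·16.7200 + 0.4914·37.8400] = 24.5193; exercise value = 30.8000 > continuation, so V_dd = 30.8000 (exercise)
Node u (S = 77): continuation = e^(−0.1)·[0.5086·0.0000 + 0.4914·7.4341] = 3.3053; exercise value = 0.0000 ≤ continuation, so V_u = 3.3053
Node d (S = 44): continuation = e^(−0.1)·[0.5086·7.4341 + 0.4914·30.8000] = 17.1156; exercise value = 22.0000 > continuation, so V_d = 22.0000 (exercise)
Node 0 (S = 55): continuation = e^(−0.1)·[0.5086·3.3053 + 0.4914·22.0000] = 11.3028; exercise value = 11.0000 ≤ continuation, so V_0 = 11.3028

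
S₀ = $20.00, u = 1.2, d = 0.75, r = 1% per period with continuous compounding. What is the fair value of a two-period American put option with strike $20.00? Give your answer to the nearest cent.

$2.57

Risk-neutral probability p = (e^0.01 − 0.75)/(1.2 − 0.75) = 0.2601/0.4500 = 0.5779
Terminal stock prices: S_uu = 28.8, S_ud = 18, S_dd = 11.25
Terminal payoffs (K − S): max(-8.8, 0) = 0, max(2, 0) = 2, max(8.75, 0) = 8.75
Node u (S = 24): continuation = e^(−0.01)·[0.5779·0.0000 + 0.4221·2.0000] = 0.8358; exercise value = 0.0000 ≤ continuation, so V_u = 0.8358
Node d (S = 15): continuation = e^(−0.01)·[0.5779·2.0000 + 0.4221·8.7500] = 4.8010; exercise value = 5.0000 > continuation, so V_d = 5.0000 (exercise)
Node 0 (S = 20): continuation = e^(−0.01)·[0.5779·0.8358 + 0.4221·5.0000] = 2.5678; exercise value = 0.0000 ≤ continuation, so V_0 = 2.5678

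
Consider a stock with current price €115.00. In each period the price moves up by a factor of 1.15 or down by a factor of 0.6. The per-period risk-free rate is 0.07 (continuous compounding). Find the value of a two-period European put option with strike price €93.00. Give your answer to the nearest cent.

Risk-neutral probability p = (e^0.07 − 0.6)/(1.15 − 0.6) = 0.4725/0.5500 = 0.8591
Terminal stock prices: S_uu = 152.1, S_ud = 79.35, S_dd = 41.4
Terminal payoffs (K − S): max(-59.09, 0) = 0, max(13.65, 0) = 13.65, max(51.6, 0) = 51.6
Node u (S = 132.2): V_u = e^(−0.07)·[0.8591·0.0000 + 0.1409·13.6500] = 1.7932
Node d (S = 69): V_d = e^(−0.07)·[0.8591·13.6500 + 0.1409·51.6000] = 17.7126
Node 0 (S = 115): V_0 = e^(−0.07)·[0.8591·1.7932 + 0.1409·17.7126] = 3.7633

€3.76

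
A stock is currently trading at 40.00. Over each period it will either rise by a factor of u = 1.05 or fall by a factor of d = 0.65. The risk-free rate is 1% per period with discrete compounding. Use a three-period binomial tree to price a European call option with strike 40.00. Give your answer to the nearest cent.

Risk-neutral probability p = (1 + 0.01 − 0.65)/(1.05 − 0.65) = 0.3600/0.4000 = 0.9000
Terminal stock prices: S_uuu = 46.31, S_uud = 28.67, S_udd = 17.75, S_ddd = 10.98
Terminal payoffs (S − K): max(6.305, 0) = 6.305, max(-11.33, 0) = 0, max(-22.25, 0) = 0, max(-29.02, 0) = 0
Node uu (S = 44.1): V_uu = 1/1.01·[0.9000·6.3050 + 0.1000·0.0000] = 5.6183
Node ud (S = 27.3): V_ud = 1/1.01·[0.9000·0.0000 + 0.1000·0.0000] = 0.0000
Node dd (S = 16.9): V_dd = 1/1.01·[0.9000·0.0000 + 0.1000·0.0000] = 0.0000
Node u (S = 42): V_u = 1/1.01·[0.9000·5.6183 + 0.1000·0.0000] = 5.0064
Node d (S = 26): V_d = 1/1.01·[0.9000·0.0000 + 0.1000·0.0000] = 0.0000
Node 0 (S = 40): V_0 = 1/1.01·[0.9000·5.0064 + 0.1000·0.0000] = 4.4612

4.46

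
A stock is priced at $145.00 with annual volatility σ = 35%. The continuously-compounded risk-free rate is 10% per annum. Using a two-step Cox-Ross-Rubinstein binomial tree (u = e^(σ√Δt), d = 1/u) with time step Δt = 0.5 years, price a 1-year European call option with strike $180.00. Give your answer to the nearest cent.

$15.32

CRR parameters: u = e^(σ√Δt) = e^(0.35·√0.5) = 1.2808, d = 1/u = 0.7808
Per-period rate: rΔt = 0.1·0.5 = 0.05, so R = e^0.05 = 1.0513
Risk-neutral probability p = (e^0.05 − 0.7808)/(1.2808 − 0.7808) = 0.2705/0.5000 = 0.5410
Terminal stock prices: S_uu = 237.9, S_ud = 145, S_dd = 88.39
Terminal payoffs (S − K): max(57.87, 0) = 57.87, max(-35, 0) = 0, max(-91.61, 0) = 0
Node u (S = 185.7): V_u = e^(−0.05)·[0.5410·57.8662 + 0.4590·0.0000] = 29.7775
Node d (S = 113.2): V_d = e^(−0.05)·[0.5410·0.0000 + 0.4590·0.0000] = 0.0000
Node 0 (S = 145): V_0 = e^(−0.05)·[0.5410·29.7775 + 0.4590·0.0000] = 15.3232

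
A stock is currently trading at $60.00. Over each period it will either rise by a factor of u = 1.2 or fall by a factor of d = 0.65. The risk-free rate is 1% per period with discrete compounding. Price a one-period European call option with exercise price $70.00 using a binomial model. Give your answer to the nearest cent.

$1.30

Risk-neutral probability p = (1 + 0.01 − 0.65)/(1.2 − 0.65) = 0.3600/0.5500 = 0.6545
Terminal stock prices: S_u = 72, S_d = 39
Terminal payoffs (S − K): max(2, 0) = 2, max(-31, 0) = 0
Node 0 (S = 60): V_0 = 1/1.01·[0.6545·2.0000 + 0.3455·0.0000] = 1.2961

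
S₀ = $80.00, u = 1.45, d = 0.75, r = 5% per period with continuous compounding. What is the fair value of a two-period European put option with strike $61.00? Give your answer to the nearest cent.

Risk-neutral probability p = (e^0.05 − 0.75)/(1.45 − 0.75) = 0.3013/0.7000 = 0.4304
Terminal stock prices: S_uu = 168.2, S_ud = 87, S_dd = 45
Terminal payoffs (K − S): max(-107.2, 0) = 0, max(-26, 0) = 0, max(16, 0) = 16
Node u (S = 116): V_u = e^(−0.05)·[0.4304·0.0000 + 0.5696·0.0000] = 0.0000
Node d (S = 60): V_d = e^(−0.05)·[0.4304·0.0000 + 0.5696·16.0000] = 8.6693
Node 0 (S = 80): V_0 = e^(−0.05)·[0.4304·0.0000 + 0.5696·8.6693] = 4.6973

$4.70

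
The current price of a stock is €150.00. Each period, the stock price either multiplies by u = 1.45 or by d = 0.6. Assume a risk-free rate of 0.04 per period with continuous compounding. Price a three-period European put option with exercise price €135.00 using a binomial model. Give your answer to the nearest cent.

Risk-neutral probability p = (e^0.04 − 0.6)/(1.45 − 0.6) = 0.4408/0.8500 = 0.5186
Terminal stock prices: S_uuu = 457.3, S_uud = 189.2, S_udd = 78.3, S_ddd = 32.4
Terminal payoffs (K − S): max(-322.3, 0) = 0, max(-54.22, 0) = 0, max(56.7, 0) = 56.7, max(102.6, 0) = 102.6
Node uu (S = 315.4): V_uu = e^(−0.04)·[0.5186·0.0000 + 0.4814·0.0000] = 0.0000
Node ud (S = 130.5): V_ud = e^(−0.04)·[0.5186·0.0000 + 0.4814·56.7000] = 26.2251
Node dd (S = 54): V_dd = e^(−0.04)·[0.5186·56.7000 + 0.4814·102.6000] = 75.7066
Node u (S = 217.5): V_u = e^(−0.04)·[0.5186·0.0000 + 0.4814·26.2251] = 12.1297
Node d (S = 90): V_d = e^(−0.04)·[0.5186·26.2251 + 0.4814·75.7066] = 48.0831
Node 0 (S = 150): V_0 = e^(−0.04)·[0.5186·12.1297 + 0.4814·48.0831] = 28.2834

€28.28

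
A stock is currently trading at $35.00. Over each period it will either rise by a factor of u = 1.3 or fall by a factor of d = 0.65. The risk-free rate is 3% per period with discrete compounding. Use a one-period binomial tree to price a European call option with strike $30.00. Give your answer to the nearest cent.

Risk-neutral probability p = (1 + 0.03 − 0.65)/(1.3 − 0.65) = 0.3800/0.6500 = 0.5846
Terminal stock prices: S_u = 45.5, S_d = 22.75
Terminal payoffs (S − K): max(15.5, 0) = 15.5, max(-7.25, 0) = 0
Node 0 (S = 35): V_0 = 1/1.03·[0.5846·15.5000 + 0.4154·0.0000] = 8.7976

$8.80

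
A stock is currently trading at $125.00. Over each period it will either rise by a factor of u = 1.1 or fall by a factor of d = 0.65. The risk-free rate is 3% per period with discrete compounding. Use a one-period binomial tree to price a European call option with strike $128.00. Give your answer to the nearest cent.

Risk-neutral probability p = (1 + 0.03 − 0.65)/(1.1 − 0.65) = 0.3800/0.4500 = 0.8444
Terminal stock prices: S_u = 137.5, S_d = 81.25
Terminal payoffs (S − K): max(9.5, 0) = 9.5, max(-46.75, 0) = 0
Node 0 (S = 125): V_0 = 1/1.03·[0.8444·9.5000 + 0.1556·0.0000] = 7.7886

$7.79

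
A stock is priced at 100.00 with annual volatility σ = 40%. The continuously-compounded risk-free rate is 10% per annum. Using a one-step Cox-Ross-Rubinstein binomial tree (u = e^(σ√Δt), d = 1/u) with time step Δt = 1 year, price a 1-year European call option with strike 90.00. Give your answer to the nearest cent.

28.35

CRR parameters: u = e^(σ√Δt) = e^(0.4·√1) = 1.4918, d = 1/u = 0.6703
Per-period rate: rΔt = 0.1·1 = 0.1, so R = e^0.1 = 1.1052
Risk-neutral probability p = (e^0.1 − 0.6703)/(1.4918 − 0.6703) = 0.4349/0.8215 = 0.5293
Terminal stock prices: S_u = 149.2, S_d = 67.03
Terminal payoffs (S − K): max(59.18, 0) = 59.18, max(-22.97, 0) = 0
Node 0 (S = 100): V_0 = e^(−0.1)·[0.5293·59.1825 + 0.4707·0.0000] = 28.3461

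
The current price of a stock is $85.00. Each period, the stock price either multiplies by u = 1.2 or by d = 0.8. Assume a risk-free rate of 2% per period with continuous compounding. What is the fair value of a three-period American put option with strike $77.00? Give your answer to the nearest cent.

$6.84

Risk-neutral probability p = (e^0.02 − 0.8)/(1.2 − 0.8) = 0.2202/0.4000 = 0.5505
Terminal stock prices: S_uuu = 146.9, S_uud = 97.92, S_udd = 65.28, S_ddd = 43.52
Terminal payoffs (K − S): max(-69.88, 0) = 0, max(-20.92, 0) = 0, max(11.72, 0) = 11.72, max(33.48, 0) = 33.48
Node uu (S = 122.4): continuation = e^(−0.02)·[0.5505·0.0000 + 0.4495·0.0000] = 0.0000; exercise value = 0.0000 ≤ continuation, so V_uu = 0.0000
Node ud (S = 81.6): continuation = e^(−0.02)·[0.5505·0.0000 + 0.4495·11.7200] = 5.1638; exercise value = 0.0000 ≤ continuation, so V_ud = 5.1638
Node dd (S = 54.4): continuation = e^(−0.02)·[0.5505·11.7200 + 0.4495·33.4800] = 21.0753; exercise value = 22.6000 > continuation, so V_dd = 22.6000 (exercise)
Node u (S = 102): continuation = e^(−0.02)·[0.5505·0.0000 + 0.4495·5.1638] = 2.2751; exercise value = 0.0000 ≤ continuation, so V_u = 2.2751
Node d (S = 68): continuation = e^(−0.02)·[0.5505·5.1638 + 0.4495·22.6000] = 12.7439; exercise value = 9.0000 ≤ continuation, so V_d = 12.7439
Node 0 (S = 85): continuation = e^(−0.02)·[0.5505·2.2751 + 0.4495·12.7439] = 6.8426; exercise value = 0.0000 ≤ continuation, so V_0 = 6.8426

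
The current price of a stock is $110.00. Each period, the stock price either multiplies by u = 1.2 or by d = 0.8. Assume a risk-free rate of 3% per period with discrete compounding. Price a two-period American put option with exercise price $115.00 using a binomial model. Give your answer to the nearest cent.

Risk-neutral probability p = (1 + 0.03 − 0.8)/(1.2 − 0.8) = 0.2300/0.4000 = 0.5750
Terminal stock prices: S_uu = 158.4, S_ud = 105.6, S_dd = 70.4
Terminal payoffs (K − S): max(-43.4, 0) = 0, max(9.4, 0) = 9.4, max(44.6, 0) = 44.6
Node u (S = 132): continuation = 1/1.03·[0.5750·0.0000 + 0.4250·9.4000] = 3.8786; exercise value = 0.0000 ≤ continuation, so V_u = 3.8786
Node d (S = 88): continuation = 1/1.03·[0.5750·9.4000 + 0.4250·44.6000] = 23.6505; exercise value = 27.0000 > continuation, so V_d = 27.0000 (exercise)
Node 0 (S = 110): continuation = 1/1.03·[0.5750·3.8786 + 0.4250·27.0000] = 13.3060; exercise value = 5.0000 ≤ continuation, so V_0 = 13.3060

$13.31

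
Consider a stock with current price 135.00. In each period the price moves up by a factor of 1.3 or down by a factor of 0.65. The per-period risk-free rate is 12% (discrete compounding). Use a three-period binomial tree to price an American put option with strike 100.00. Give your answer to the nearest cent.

Risk-neutral probability p = (1 + 0.12 − 0.65)/(1.3 − 0.65) = 0.4700/0.6500 = 0.7231
Terminal stock prices: S_uuu = 296.6, S_uud = 148.3, S_udd = 74.15, S_ddd = 37.07
Terminal payoffs (K − S): max(-196.6, 0) = 0, max(-48.3, 0) = 0, max(25.85, 0) = 25.85, max(62.93, 0) = 62.93
Node uu (S = 228.2): continuation = 1/1.12·[0.7231·0.0000 + 0.2769·0.0000] = 0.0000; exercise value = 0.0000 ≤ continuation, so V_uu = 0.0000
Node ud (S = 114.1): continuation = 1/1.12·[0.7231·0.0000 + 0.2769·25.8512] = 6.3918; exercise value = 0.0000 ≤ continuation, so V_ud = 6.3918
Node dd (S = 57.04): continuation = 1/1.12·[0.7231·25.8512 + 0.2769·62.9256] = 32.2482; exercise value = 42.9625 > continuation, so V_dd = 42.9625 (exercise)
Node u (S = 175.5): continuation = 1/1.12·[0.7231·0.0000 + 0.2769·6.3918] = 1.5804; exercise value = 0.0000 ≤ continuation, so V_u = 1.5804
Node d (S = 87.75): continuation = 1/1.12·[0.7231·6.3918 + 0.2769·42.9625] = 14.7492; exercise value = 12.2500 ≤ continuation, so V_d = 14.7492
Node 0 (S = 135): continuation = 1/1.12·[0.7231·1.5804 + 0.2769·14.7492] = 4.6671; exercise value = 0.0000 ≤ continuation, so V_0 = 4.6671

4.67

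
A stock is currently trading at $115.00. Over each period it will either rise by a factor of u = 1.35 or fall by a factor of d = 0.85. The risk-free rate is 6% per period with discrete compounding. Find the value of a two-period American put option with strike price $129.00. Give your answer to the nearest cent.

$17.10

Risk-neutral probability p = (1 + 0.06 − 0.85)/(1.35 − 0.85) = 0.2100/0.5000 = 0.4200
Terminal stock prices: S_uu = 209.6, S_ud = 132, S_dd = 83.09
Terminal payoffs (K − S): max(-80.59, 0) = 0, max(-2.963, 0) = 0, max(45.91, 0) = 45.91
Node u (S = 155.2): continuation = 1/1.06·[0.4200·0.0000 + 0.5800·0.0000] = 0.0000; exercise value = 0.0000 ≤ continuation, so V_u = 0.0000
Node d (S = 97.75): continuation = 1/1.06·[0.4200·0.0000 + 0.5800·45.9125] = 25.1219; exercise value = 31.2500 > continuation, so V_d = 31.2500 (exercise)
Node 0 (S = 115): continuation = 1/1.06·[0.4200·0.0000 + 0.5800·31.2500] = 17.0991; exercise value = 14.0000 ≤ continuation, so V_0 = 17.0991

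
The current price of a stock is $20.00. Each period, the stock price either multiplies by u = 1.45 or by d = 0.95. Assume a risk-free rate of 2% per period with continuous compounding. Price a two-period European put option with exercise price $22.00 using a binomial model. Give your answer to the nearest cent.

Risk-neutral probability p = (e^0.02 − 0.95)/(1.45 − 0.95) = 0.0702/0.5000 = 0.1404
Terminal stock prices: S_uu = 42.05, S_ud = 27.55, S_dd = 18.05
Terminal payoffs (K − S): max(-20.05, 0) = 0, max(-5.55, 0) = 0, max(3.95, 0) = 3.95
Node u (S = 29): V_u = e^(−0.02)·[0.1404·0.0000 + 0.8596·0.0000] = 0.0000
Node d (S = 19): V_d = e^(−0.02)·[0.1404·0.0000 + 0.8596·3.9500] = 3.3282
Node 0 (S = 20): V_0 = e^(−0.02)·[0.1404·0.0000 + 0.8596·3.3282] = 2.8042

$2.80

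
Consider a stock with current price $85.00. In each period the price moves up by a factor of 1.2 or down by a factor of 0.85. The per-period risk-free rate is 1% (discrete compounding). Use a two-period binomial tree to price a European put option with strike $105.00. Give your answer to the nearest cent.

$21.50

Risk-neutral probability p = (1 + 0.01 − 0.85)/(1.2 − 0.85) = 0.1600/0.3500 = 0.4571
Terminal stock prices: S_uu = 122.4, S_ud = 86.7, S_dd = 61.41
Terminal payoffs (K − S): max(-17.4, 0) = 0, max(18.3, 0) = 18.3, max(43.59, 0) = 43.59
Node u (S = 102): V_u = 1/1.01·[0.4571·0.0000 + 0.5429·18.3000] = 9.8359
Node d (S = 72.25): V_d = 1/1.01·[0.4571·18.3000 + 0.5429·43.5875] = 31.7104
Node 0 (S = 85): V_0 = 1/1.01·[0.4571·9.8359 + 0.5429·31.7104] = 21.4957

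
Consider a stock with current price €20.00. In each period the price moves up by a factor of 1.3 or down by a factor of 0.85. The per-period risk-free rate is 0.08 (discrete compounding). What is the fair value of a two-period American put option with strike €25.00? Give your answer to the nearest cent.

Risk-neutral probability p = (1 + 0.08 − 0.85)/(1.3 − 0.85) = 0.2300/0.4500 = 0.5111
Terminal stock prices: S_uu = 33.8, S_ud = 22.1, S_dd = 14.45
Terminal payoffs (K − S): max(-8.8, 0) = 0, max(2.9, 0) = 2.9, max(10.55, 0) = 10.55
Node u (S = 26): continuation = 1/1.08·[0.5111·0.0000 + 0.4889·2.9000] = 1.3128; exercise value = 0.0000 ≤ continuation, so V_u = 1.3128
Node d (S = 17): continuation = 1/1.08·[0.5111·2.9000 + 0.4889·10.5500] = 6.1481; exercise value = 8.0000 > continuation, so V_d = 8.0000 (exercise)
Node 0 (S = 20): continuation = 1/1.08·[0.5111·1.3128 + 0.4889·8.0000] = 4.2427; exercise value = 5.0000 > continuation, so V_0 = 5.0000 (exercise)

€5.00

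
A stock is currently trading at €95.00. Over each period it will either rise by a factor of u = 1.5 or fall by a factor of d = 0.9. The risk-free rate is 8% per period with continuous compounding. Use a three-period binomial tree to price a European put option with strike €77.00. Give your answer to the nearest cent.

Risk-neutral probability p = (e^0.08 − 0.9)/(1.5 − 0.9) = 0.1833/0.6000 = 0.3055
Terminal stock prices: S_uuu = 320.6, S_uud = 192.4, S_udd = 115.4, S_ddd = 69.26
Terminal payoffs (K − S): max(-243.6, 0) = 0, max(-115.4, 0) = 0, max(-38.43, 0) = 0, max(7.745, 0) = 7.745
Node uu (S = 213.8): V_uu = e^(−0.08)·[0.3055·0.0000 + 0.6945·0.0000] = 0.0000
Node ud (S = 128.2): V_ud = e^(−0.08)·[0.3055·0.0000 + 0.6945·0.0000] = 0.0000
Node dd (S = 76.95): V_dd = e^(−0.08)·[0.3055·0.0000 + 0.6945·7.7450] = 4.9655
Node u (S = 142.5): V_u = e^(−0.08)·[0.3055·0.0000 + 0.6945·0.0000] = 0.0000
Node d (S = 85.5): V_d = e^(−0.08)·[0.3055·0.0000 + 0.6945·4.9655] = 3.1835
Node 0 (S = 95): V_0 = e^(−0.08)·[0.3055·0.0000 + 0.6945·3.1835] = 2.0410

€2.04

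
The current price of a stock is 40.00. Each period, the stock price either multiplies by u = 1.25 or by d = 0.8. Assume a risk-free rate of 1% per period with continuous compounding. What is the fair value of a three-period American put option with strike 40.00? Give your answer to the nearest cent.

Risk-neutral probability p = (e^0.01 − 0.8)/(1.25 − 0.8) = 0.2101/0.4500 = 0.4668
Terminal stock prices: S_uuu = 78.12, S_uud = 50, S_udd = 32, S_ddd = 20.48
Terminal payoffs (K − S): max(-38.12, 0) = 0, max(-10, 0) = 0, max(8, 0) = 8, max(19.52, 0) = 19.52
Node uu (S = 62.5): continuation = e^(−0.01)·[0.4668·0.0000 + 0.5332·0.0000] = 0.0000; exercise value = 0.0000 ≤ continuation, so V_uu = 0.0000
Node ud (S = 40): continuation = e^(−0.01)·[0.4668·0.0000 + 0.5332·8.0000] = 4.2233; exercise value = 0.0000 ≤ continuation, so V_ud = 4.2233
Node dd (S = 25.6): continuation = e^(−0.01)·[0.4668·8.0000 + 0.5332·19.5200] = 14.0020; exercise value = 14.4000 > continuation, so V_dd = 14.4000 (exercise)
Node u (S = 50): continuation = e^(−0.01)·[0.4668·0.0000 + 0.5332·4.2233] = 2.2296; exercise value = 0.0000 ≤ continuation, so V_u = 2.2296
Node d (S = 32): continuation = e^(−0.01)·[0.4668·4.2233 + 0.5332·14.4000] = 9.5537; exercise value = 8.0000 ≤ continuation, so V_d = 9.5537
Node 0 (S = 40): continuation = e^(−0.01)·[0.4668·2.2296 + 0.5332·9.5537] = 6.0739; exercise value = 0.0000 ≤ continuation, so V_0 = 6.0739

6.07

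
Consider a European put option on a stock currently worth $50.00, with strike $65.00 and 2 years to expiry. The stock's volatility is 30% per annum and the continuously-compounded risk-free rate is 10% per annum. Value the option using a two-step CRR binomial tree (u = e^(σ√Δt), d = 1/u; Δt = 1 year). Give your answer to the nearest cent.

$10.87

CRR parameters: u = e^(σ√Δt) = e^(0.3·√1) = 1.3499, d = 1/u = 0.7408
Per-period rate: rΔt = 0.1·1 = 0.1, so R = e^0.1 = 1.1052
Risk-neutral probability p = (e^0.1 − 0.7408)/(1.3499 − 0.7408) = 0.3644/0.6090 = 0.5982
Terminal stock prices: S_uu = 91.11, S_ud = 50, S_dd = 27.44
Terminal payoffs (K − S): max(-26.11, 0) = 0, max(15, 0) = 15, max(37.56, 0) = 37.56
Node u (S = 67.49): V_u = e^(−0.1)·[0.5982·0.0000 + 0.4018·15.0000] = 5.4529
Node d (S = 37.04): V_d = e^(−0.1)·[0.5982·15.0000 + 0.4018·37.5594] = 21.7735
Node 0 (S = 50): V_0 = e^(−0.1)·[0.5982·5.4529 + 0.4018·21.7735] = 10.8670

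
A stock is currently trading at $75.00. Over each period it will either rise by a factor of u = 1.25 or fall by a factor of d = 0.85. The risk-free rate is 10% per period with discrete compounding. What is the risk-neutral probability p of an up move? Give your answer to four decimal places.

p = 0.6250

Risk-neutral probability p = (1 + 0.1 − 0.85)/(1.25 − 0.85) = 0.2500/0.4000 = 0.6250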